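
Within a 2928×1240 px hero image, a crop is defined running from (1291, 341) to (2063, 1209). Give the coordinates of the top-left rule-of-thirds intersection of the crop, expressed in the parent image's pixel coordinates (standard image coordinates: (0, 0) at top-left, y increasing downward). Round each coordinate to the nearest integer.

(1548, 630)

Crop width = 2063 − 1291 = 772 px; one third is 257.33 px.
Crop height = 1209 − 341 = 868 px; one third is 289.33 px.
The top-left point is one-third across and one-third down within the crop:
x = 1291 + 1 × 257.33 ≈ 1548; y = 341 + 1 × 289.33 ≈ 630.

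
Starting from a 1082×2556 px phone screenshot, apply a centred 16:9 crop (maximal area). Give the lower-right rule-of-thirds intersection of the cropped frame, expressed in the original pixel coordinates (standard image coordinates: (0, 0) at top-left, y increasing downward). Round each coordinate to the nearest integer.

1082/2556 < 16/9, so the 16:9 crop keeps the full width 1082 and trims height to 1082 × 9/16 = 608.62 px.
Top offset = (2556 − 608.62)/2 = 973.69 px; left offset = 0.
Lower-right is two-thirds across and two-thirds down within the crop:
x = 0.00 + 2 × 1082.00/3 ≈ 721; y = 973.69 + 2 × 608.62/3 ≈ 1379.

(721, 1379)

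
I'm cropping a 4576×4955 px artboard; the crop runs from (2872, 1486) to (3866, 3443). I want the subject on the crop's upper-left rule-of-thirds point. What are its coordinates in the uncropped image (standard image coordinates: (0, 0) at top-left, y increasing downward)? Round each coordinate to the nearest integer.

x = 3203 px, y = 2138 px

Crop width = 3866 − 2872 = 994 px; one third is 331.33 px.
Crop height = 3443 − 1486 = 1957 px; one third is 652.33 px.
The upper-left point is one-third across and one-third down within the crop:
x = 2872 + 1 × 331.33 ≈ 3203; y = 1486 + 1 × 652.33 ≈ 2138.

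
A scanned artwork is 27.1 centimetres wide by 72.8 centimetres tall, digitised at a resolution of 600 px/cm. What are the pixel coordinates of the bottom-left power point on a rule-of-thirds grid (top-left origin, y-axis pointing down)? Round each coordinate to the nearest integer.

In pixels the canvas is 27.1 × 600 = 16260 wide and 72.8 × 600 = 43680 tall.
The bottom-left point is one-third across and two-thirds down:
x = 1 × 16260/3 ≈ 5420; y = 2 × 43680/3 ≈ 29120.

x = 5420 px, y = 29120 px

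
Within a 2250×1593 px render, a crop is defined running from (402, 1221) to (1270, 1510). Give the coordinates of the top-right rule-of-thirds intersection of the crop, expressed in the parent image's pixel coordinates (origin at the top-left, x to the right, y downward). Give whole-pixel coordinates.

x = 981 px, y = 1317 px

Crop width = 1270 − 402 = 868 px; one third is 289.33 px.
Crop height = 1510 − 1221 = 289 px; one third is 96.33 px.
The top-right point is two-thirds across and one-third down within the crop:
x = 402 + 2 × 289.33 ≈ 981; y = 1221 + 1 × 96.33 ≈ 1317.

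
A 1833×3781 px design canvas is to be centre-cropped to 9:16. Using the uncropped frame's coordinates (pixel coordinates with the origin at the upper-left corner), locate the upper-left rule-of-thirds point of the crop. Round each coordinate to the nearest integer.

x = 611 px, y = 1347 px

1833/3781 < 9/16, so the 9:16 crop keeps the full width 1833 and trims height to 1833 × 16/9 = 3258.67 px.
Top offset = (3781 − 3258.67)/2 = 261.17 px; left offset = 0.
Upper-left is one-third across and one-third down within the crop:
x = 0.00 + 1 × 1833.00/3 ≈ 611; y = 261.17 + 1 × 3258.67/3 ≈ 1347.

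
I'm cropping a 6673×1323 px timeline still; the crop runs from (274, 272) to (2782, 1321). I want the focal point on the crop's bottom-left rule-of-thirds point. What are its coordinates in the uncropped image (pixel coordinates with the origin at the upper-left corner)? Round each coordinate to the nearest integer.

x = 1110 px, y = 971 px

Crop width = 2782 − 274 = 2508 px; one third is 836.00 px.
Crop height = 1321 − 272 = 1049 px; one third is 349.67 px.
The bottom-left point is one-third across and two-thirds down within the crop:
x = 274 + 1 × 836.00 ≈ 1110; y = 272 + 2 × 349.67 ≈ 971.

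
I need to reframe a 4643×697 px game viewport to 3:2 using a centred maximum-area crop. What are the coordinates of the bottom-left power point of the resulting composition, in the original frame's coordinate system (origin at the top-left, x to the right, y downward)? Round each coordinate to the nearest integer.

(2147, 465)

4643/697 > 3/2, so the 3:2 crop keeps the full height 697 and trims width to 697 × 3/2 = 1045.50 px.
Left offset = (4643 − 1045.50)/2 = 1798.75 px; top offset = 0.
Bottom-left is one-third across and two-thirds down within the crop:
x = 1798.75 + 1 × 1045.50/3 ≈ 2147; y = 0.00 + 2 × 697.00/3 ≈ 465.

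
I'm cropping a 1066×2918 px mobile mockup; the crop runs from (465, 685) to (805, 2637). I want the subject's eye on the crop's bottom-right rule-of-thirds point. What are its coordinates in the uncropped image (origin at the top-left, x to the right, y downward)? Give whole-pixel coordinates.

Crop width = 805 − 465 = 340 px; one third is 113.33 px.
Crop height = 2637 − 685 = 1952 px; one third is 650.67 px.
The bottom-right point is two-thirds across and two-thirds down within the crop:
x = 465 + 2 × 113.33 ≈ 692; y = 685 + 2 × 650.67 ≈ 1986.

x = 692 px, y = 1986 px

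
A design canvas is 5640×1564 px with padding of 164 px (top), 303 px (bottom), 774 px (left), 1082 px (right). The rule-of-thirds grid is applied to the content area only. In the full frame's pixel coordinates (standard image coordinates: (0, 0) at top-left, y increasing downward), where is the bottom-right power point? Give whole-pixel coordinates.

(3297, 895)

Content width = 5640 − 774 − 1082 = 3784 px; content height = 1564 − 164 − 303 = 1097 px.
Bottom-right is two-thirds across and two-thirds down within the content area.
x = 774 + 2 × 3784/3 = 774 + 2522.67 ≈ 3297
y = 164 + 2 × 1097/3 = 164 + 731.33 ≈ 895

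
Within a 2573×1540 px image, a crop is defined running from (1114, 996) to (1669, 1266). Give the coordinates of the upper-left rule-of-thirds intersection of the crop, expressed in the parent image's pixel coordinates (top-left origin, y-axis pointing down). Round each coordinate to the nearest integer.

x = 1299 px, y = 1086 px

Crop width = 1669 − 1114 = 555 px; one third is 185.00 px.
Crop height = 1266 − 996 = 270 px; one third is 90.00 px.
The upper-left point is one-third across and one-third down within the crop:
x = 1114 + 1 × 185.00 ≈ 1299; y = 996 + 1 × 90.00 ≈ 1086.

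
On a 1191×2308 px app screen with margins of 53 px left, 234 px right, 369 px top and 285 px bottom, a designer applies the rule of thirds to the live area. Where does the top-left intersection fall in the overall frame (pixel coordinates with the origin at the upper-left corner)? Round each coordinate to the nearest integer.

x = 354 px, y = 920 px

Content width = 1191 − 53 − 234 = 904 px; content height = 2308 − 369 − 285 = 1654 px.
Top-left is one-third across and one-third down within the live area.
x = 53 + 1 × 904/3 = 53 + 301.33 ≈ 354
y = 369 + 1 × 1654/3 = 369 + 551.33 ≈ 920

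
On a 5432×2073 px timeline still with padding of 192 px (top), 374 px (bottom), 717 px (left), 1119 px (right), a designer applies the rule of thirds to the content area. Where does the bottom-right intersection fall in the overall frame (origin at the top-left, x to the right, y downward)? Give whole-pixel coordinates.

(3114, 1197)

Content width = 5432 − 717 − 1119 = 3596 px; content height = 2073 − 192 − 374 = 1507 px.
Bottom-right is two-thirds across and two-thirds down within the content area.
x = 717 + 2 × 3596/3 = 717 + 2397.33 ≈ 3114
y = 192 + 2 × 1507/3 = 192 + 1004.67 ≈ 1197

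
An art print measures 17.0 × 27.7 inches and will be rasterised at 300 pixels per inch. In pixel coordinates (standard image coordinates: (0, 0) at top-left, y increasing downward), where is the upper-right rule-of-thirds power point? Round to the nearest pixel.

x = 3400 px, y = 2770 px

In pixels the canvas is 17.0 × 300 = 5100 wide and 27.7 × 300 = 8310 tall.
The upper-right point is two-thirds across and one-third down:
x = 2 × 5100/3 ≈ 3400; y = 1 × 8310/3 ≈ 2770.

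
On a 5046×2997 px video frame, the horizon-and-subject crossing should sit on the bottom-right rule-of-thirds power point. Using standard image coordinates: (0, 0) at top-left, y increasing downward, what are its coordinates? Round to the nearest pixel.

x = 3364 px, y = 1998 px

The bottom-right point sits two-thirds of the way across and two-thirds of the way down.
x = 2 × 5046/3 ≈ 3364; y = 2 × 2997/3 ≈ 1998.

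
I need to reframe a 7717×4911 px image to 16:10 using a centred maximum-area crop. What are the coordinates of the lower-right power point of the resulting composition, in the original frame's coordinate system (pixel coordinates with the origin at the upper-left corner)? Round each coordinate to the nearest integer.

7717/4911 < 16/10, so the 16:10 crop keeps the full width 7717 and trims height to 7717 × 10/16 = 4823.12 px.
Top offset = (4911 − 4823.12)/2 = 43.94 px; left offset = 0.
Lower-right is two-thirds across and two-thirds down within the crop:
x = 0.00 + 2 × 7717.00/3 ≈ 5145; y = 43.94 + 2 × 4823.12/3 ≈ 3259.

(5145, 3259)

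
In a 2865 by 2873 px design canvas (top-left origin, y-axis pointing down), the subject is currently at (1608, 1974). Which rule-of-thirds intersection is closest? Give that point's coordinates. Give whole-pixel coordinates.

x = 1910 px, y = 1915 px

Third lines: x ∈ {955, 1910}, y ∈ {958, 1915}.
1608 is closer to x = 1910; 1974 is closer to y = 1915.
So the nearest intersection is the lower-right power point.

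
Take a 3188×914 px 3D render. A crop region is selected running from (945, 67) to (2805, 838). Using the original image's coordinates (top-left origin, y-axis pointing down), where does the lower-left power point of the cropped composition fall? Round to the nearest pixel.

(1565, 581)

Crop width = 2805 − 945 = 1860 px; one third is 620.00 px.
Crop height = 838 − 67 = 771 px; one third is 257.00 px.
The lower-left point is one-third across and two-thirds down within the crop:
x = 945 + 1 × 620.00 ≈ 1565; y = 67 + 2 × 257.00 ≈ 581.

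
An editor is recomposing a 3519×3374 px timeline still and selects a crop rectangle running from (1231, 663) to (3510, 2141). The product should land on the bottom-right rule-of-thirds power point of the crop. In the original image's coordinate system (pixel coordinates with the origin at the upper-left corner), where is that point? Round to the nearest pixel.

x = 2750 px, y = 1648 px

Crop width = 3510 − 1231 = 2279 px; one third is 759.67 px.
Crop height = 2141 − 663 = 1478 px; one third is 492.67 px.
The bottom-right point is two-thirds across and two-thirds down within the crop:
x = 1231 + 2 × 759.67 ≈ 2750; y = 663 + 2 × 492.67 ≈ 1648.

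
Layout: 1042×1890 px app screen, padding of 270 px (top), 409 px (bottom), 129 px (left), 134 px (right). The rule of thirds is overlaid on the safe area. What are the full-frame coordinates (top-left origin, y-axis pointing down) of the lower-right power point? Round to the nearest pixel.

(648, 1077)

Content width = 1042 − 129 − 134 = 779 px; content height = 1890 − 270 − 409 = 1211 px.
Lower-right is two-thirds across and two-thirds down within the safe area.
x = 129 + 2 × 779/3 = 129 + 519.33 ≈ 648
y = 270 + 2 × 1211/3 = 270 + 807.33 ≈ 1077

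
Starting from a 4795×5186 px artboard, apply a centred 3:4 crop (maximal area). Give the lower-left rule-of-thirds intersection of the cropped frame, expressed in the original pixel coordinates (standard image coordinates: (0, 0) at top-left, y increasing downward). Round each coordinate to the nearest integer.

(1749, 3457)

4795/5186 > 3/4, so the 3:4 crop keeps the full height 5186 and trims width to 5186 × 3/4 = 3889.50 px.
Left offset = (4795 − 3889.50)/2 = 452.75 px; top offset = 0.
Lower-left is one-third across and two-thirds down within the crop:
x = 452.75 + 1 × 3889.50/3 ≈ 1749; y = 0.00 + 2 × 5186.00/3 ≈ 3457.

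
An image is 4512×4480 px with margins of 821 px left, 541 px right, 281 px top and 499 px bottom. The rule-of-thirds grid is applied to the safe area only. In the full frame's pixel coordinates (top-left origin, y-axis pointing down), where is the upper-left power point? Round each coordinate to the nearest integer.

Content width = 4512 − 821 − 541 = 3150 px; content height = 4480 − 281 − 499 = 3700 px.
Upper-left is one-third across and one-third down within the safe area.
x = 821 + 1 × 3150/3 = 821 + 1050.00 ≈ 1871
y = 281 + 1 × 3700/3 = 281 + 1233.33 ≈ 1514

x = 1871 px, y = 1514 px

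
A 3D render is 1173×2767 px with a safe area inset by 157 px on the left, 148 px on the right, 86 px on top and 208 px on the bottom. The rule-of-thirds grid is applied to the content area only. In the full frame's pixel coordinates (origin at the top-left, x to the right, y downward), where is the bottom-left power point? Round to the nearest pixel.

Content width = 1173 − 157 − 148 = 868 px; content height = 2767 − 86 − 208 = 2473 px.
Bottom-left is one-third across and two-thirds down within the content area.
x = 157 + 1 × 868/3 = 157 + 289.33 ≈ 446
y = 86 + 2 × 2473/3 = 86 + 1648.67 ≈ 1735

(446, 1735)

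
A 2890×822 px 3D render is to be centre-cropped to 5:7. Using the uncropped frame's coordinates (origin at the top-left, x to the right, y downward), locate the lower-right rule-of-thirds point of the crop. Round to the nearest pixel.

2890/822 > 5/7, so the 5:7 crop keeps the full height 822 and trims width to 822 × 5/7 = 587.14 px.
Left offset = (2890 − 587.14)/2 = 1151.43 px; top offset = 0.
Lower-right is two-thirds across and two-thirds down within the crop:
x = 1151.43 + 2 × 587.14/3 ≈ 1543; y = 0.00 + 2 × 822.00/3 ≈ 548.

(1543, 548)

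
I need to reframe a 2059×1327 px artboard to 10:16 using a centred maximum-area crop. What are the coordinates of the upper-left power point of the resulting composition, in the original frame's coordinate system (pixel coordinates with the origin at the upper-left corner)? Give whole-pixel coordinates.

2059/1327 > 10/16, so the 10:16 crop keeps the full height 1327 and trims width to 1327 × 10/16 = 829.38 px.
Left offset = (2059 − 829.38)/2 = 614.81 px; top offset = 0.
Upper-left is one-third across and one-third down within the crop:
x = 614.81 + 1 × 829.38/3 ≈ 891; y = 0.00 + 1 × 1327.00/3 ≈ 442.

(891, 442)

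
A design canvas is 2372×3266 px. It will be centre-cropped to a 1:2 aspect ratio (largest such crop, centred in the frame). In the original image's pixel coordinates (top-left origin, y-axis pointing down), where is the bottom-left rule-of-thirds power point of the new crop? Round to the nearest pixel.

(914, 2177)

2372/3266 > 1/2, so the 1:2 crop keeps the full height 3266 and trims width to 3266 × 1/2 = 1633.00 px.
Left offset = (2372 − 1633.00)/2 = 369.50 px; top offset = 0.
Bottom-left is one-third across and two-thirds down within the crop:
x = 369.50 + 1 × 1633.00/3 ≈ 914; y = 0.00 + 2 × 3266.00/3 ≈ 2177.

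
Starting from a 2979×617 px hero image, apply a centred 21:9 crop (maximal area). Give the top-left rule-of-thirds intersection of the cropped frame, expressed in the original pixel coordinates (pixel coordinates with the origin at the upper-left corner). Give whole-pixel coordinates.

2979/617 > 21/9, so the 21:9 crop keeps the full height 617 and trims width to 617 × 21/9 = 1439.67 px.
Left offset = (2979 − 1439.67)/2 = 769.67 px; top offset = 0.
Top-left is one-third across and one-third down within the crop:
x = 769.67 + 1 × 1439.67/3 ≈ 1250; y = 0.00 + 1 × 617.00/3 ≈ 206.

(1250, 206)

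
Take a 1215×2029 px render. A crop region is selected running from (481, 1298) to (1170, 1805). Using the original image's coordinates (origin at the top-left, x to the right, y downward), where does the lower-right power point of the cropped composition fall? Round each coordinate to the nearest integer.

Crop width = 1170 − 481 = 689 px; one third is 229.67 px.
Crop height = 1805 − 1298 = 507 px; one third is 169.00 px.
The lower-right point is two-thirds across and two-thirds down within the crop:
x = 481 + 2 × 229.67 ≈ 940; y = 1298 + 2 × 169.00 ≈ 1636.

x = 940 px, y = 1636 px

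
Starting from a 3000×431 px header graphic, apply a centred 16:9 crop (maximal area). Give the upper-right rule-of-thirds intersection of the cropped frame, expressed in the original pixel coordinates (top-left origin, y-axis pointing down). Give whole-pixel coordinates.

(1628, 144)

3000/431 > 16/9, so the 16:9 crop keeps the full height 431 and trims width to 431 × 16/9 = 766.22 px.
Left offset = (3000 − 766.22)/2 = 1116.89 px; top offset = 0.
Upper-right is two-thirds across and one-third down within the crop:
x = 1116.89 + 2 × 766.22/3 ≈ 1628; y = 0.00 + 1 × 431.00/3 ≈ 144.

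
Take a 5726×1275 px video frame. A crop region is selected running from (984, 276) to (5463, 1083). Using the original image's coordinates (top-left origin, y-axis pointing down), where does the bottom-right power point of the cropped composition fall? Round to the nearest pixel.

Crop width = 5463 − 984 = 4479 px; one third is 1493.00 px.
Crop height = 1083 − 276 = 807 px; one third is 269.00 px.
The bottom-right point is two-thirds across and two-thirds down within the crop:
x = 984 + 2 × 1493.00 ≈ 3970; y = 276 + 2 × 269.00 ≈ 814.

x = 3970 px, y = 814 px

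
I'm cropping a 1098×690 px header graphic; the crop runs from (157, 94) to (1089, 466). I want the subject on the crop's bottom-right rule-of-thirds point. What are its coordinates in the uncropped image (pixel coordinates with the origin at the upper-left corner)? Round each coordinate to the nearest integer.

x = 778 px, y = 342 px

Crop width = 1089 − 157 = 932 px; one third is 310.67 px.
Crop height = 466 − 94 = 372 px; one third is 124.00 px.
The bottom-right point is two-thirds across and two-thirds down within the crop:
x = 157 + 2 × 310.67 ≈ 778; y = 94 + 2 × 124.00 ≈ 342.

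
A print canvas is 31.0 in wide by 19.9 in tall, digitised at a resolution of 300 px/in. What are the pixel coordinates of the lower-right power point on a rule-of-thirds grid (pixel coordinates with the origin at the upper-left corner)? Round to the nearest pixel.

In pixels the canvas is 31.0 × 300 = 9300 wide and 19.9 × 300 = 5970 tall.
The lower-right point is two-thirds across and two-thirds down:
x = 2 × 9300/3 ≈ 6200; y = 2 × 5970/3 ≈ 3980.

x = 6200 px, y = 3980 px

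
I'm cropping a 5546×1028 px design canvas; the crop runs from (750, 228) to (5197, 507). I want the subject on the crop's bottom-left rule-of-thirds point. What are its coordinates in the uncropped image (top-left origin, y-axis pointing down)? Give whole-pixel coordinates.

x = 2232 px, y = 414 px

Crop width = 5197 − 750 = 4447 px; one third is 1482.33 px.
Crop height = 507 − 228 = 279 px; one third is 93.00 px.
The bottom-left point is one-third across and two-thirds down within the crop:
x = 750 + 1 × 1482.33 ≈ 2232; y = 228 + 2 × 93.00 ≈ 414.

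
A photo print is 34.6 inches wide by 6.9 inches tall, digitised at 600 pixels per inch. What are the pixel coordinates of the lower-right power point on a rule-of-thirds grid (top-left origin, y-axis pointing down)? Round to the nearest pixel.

x = 13840 px, y = 2760 px

In pixels the canvas is 34.6 × 600 = 20760 wide and 6.9 × 600 = 4140 tall.
The lower-right point is two-thirds across and two-thirds down:
x = 2 × 20760/3 ≈ 13840; y = 2 × 4140/3 ≈ 2760.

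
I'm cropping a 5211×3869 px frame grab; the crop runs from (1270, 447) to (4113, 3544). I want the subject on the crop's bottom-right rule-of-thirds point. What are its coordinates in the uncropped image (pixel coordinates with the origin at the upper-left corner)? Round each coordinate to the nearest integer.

Crop width = 4113 − 1270 = 2843 px; one third is 947.67 px.
Crop height = 3544 − 447 = 3097 px; one third is 1032.33 px.
The bottom-right point is two-thirds across and two-thirds down within the crop:
x = 1270 + 2 × 947.67 ≈ 3165; y = 447 + 2 × 1032.33 ≈ 2512.

x = 3165 px, y = 2512 px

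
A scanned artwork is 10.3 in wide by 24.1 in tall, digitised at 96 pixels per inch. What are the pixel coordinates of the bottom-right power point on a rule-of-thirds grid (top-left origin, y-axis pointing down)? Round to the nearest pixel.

In pixels the canvas is 10.3 × 96 = 988.8 wide and 24.1 × 96 = 2313.6 tall.
The bottom-right point is two-thirds across and two-thirds down:
x = 2 × 988.8/3 ≈ 659; y = 2 × 2313.6/3 ≈ 1542.

(659, 1542)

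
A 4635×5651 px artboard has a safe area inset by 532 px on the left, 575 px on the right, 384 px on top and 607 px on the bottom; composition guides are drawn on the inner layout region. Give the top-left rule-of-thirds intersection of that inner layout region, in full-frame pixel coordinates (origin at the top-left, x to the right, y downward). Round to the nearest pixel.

(1708, 1937)

Content width = 4635 − 532 − 575 = 3528 px; content height = 5651 − 384 − 607 = 4660 px.
Top-left is one-third across and one-third down within the inner layout region.
x = 532 + 1 × 3528/3 = 532 + 1176.00 ≈ 1708
y = 384 + 1 × 4660/3 = 384 + 1553.33 ≈ 1937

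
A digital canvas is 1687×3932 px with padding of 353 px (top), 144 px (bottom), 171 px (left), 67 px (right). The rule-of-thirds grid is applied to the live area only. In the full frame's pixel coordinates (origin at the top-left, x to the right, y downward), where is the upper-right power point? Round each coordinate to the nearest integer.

Content width = 1687 − 171 − 67 = 1449 px; content height = 3932 − 353 − 144 = 3435 px.
Upper-right is two-thirds across and one-third down within the live area.
x = 171 + 2 × 1449/3 = 171 + 966.00 ≈ 1137
y = 353 + 1 × 3435/3 = 353 + 1145.00 ≈ 1498

(1137, 1498)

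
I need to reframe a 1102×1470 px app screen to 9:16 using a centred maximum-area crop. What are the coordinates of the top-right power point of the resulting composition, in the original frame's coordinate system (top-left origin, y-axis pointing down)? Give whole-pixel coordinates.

x = 689 px, y = 490 px

1102/1470 > 9/16, so the 9:16 crop keeps the full height 1470 and trims width to 1470 × 9/16 = 826.88 px.
Left offset = (1102 − 826.88)/2 = 137.56 px; top offset = 0.
Top-right is two-thirds across and one-third down within the crop:
x = 137.56 + 2 × 826.88/3 ≈ 689; y = 0.00 + 1 × 1470.00/3 ≈ 490.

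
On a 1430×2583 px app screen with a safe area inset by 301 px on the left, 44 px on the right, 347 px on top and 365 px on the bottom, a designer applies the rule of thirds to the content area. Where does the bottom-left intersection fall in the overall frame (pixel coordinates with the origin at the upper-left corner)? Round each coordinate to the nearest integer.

(663, 1594)

Content width = 1430 − 301 − 44 = 1085 px; content height = 2583 − 347 − 365 = 1871 px.
Bottom-left is one-third across and two-thirds down within the content area.
x = 301 + 1 × 1085/3 = 301 + 361.67 ≈ 663
y = 347 + 2 × 1871/3 = 347 + 1247.33 ≈ 1594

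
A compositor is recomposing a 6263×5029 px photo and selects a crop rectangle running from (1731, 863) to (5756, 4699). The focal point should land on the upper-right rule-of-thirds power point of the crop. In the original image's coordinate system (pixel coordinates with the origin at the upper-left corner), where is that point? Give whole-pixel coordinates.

Crop width = 5756 − 1731 = 4025 px; one third is 1341.67 px.
Crop height = 4699 − 863 = 3836 px; one third is 1278.67 px.
The upper-right point is two-thirds across and one-third down within the crop:
x = 1731 + 2 × 1341.67 ≈ 4414; y = 863 + 1 × 1278.67 ≈ 2142.

x = 4414 px, y = 2142 px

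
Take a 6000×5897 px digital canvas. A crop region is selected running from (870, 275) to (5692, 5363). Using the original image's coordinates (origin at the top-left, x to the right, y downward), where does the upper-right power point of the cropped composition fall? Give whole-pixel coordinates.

(4085, 1971)

Crop width = 5692 − 870 = 4822 px; one third is 1607.33 px.
Crop height = 5363 − 275 = 5088 px; one third is 1696.00 px.
The upper-right point is two-thirds across and one-third down within the crop:
x = 870 + 2 × 1607.33 ≈ 4085; y = 275 + 1 × 1696.00 ≈ 1971.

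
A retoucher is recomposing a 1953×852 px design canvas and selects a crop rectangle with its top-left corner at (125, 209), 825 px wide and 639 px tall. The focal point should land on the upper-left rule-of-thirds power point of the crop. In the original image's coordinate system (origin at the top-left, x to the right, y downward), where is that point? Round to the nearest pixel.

One third of the crop width 825 is 275.00 px.
One third of the crop height 639 is 213.00 px.
The upper-left point is one-third across and one-third down within the crop:
x = 125 + 1 × 275.00 ≈ 400; y = 209 + 1 × 213.00 ≈ 422.

(400, 422)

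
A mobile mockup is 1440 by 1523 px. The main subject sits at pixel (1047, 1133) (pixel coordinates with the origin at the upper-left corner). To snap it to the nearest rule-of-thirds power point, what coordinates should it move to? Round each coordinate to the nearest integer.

x = 960 px, y = 1015 px

Third lines: x ∈ {480, 960}, y ∈ {508, 1015}.
1047 is closer to x = 960; 1133 is closer to y = 1015.
So the nearest intersection is the lower-right power point.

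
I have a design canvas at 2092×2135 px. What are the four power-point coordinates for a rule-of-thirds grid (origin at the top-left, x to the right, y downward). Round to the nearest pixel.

(697, 712), (1395, 712), (697, 1423), (1395, 1423)

One third of 2092 is 697.33; one third of 2135 is 711.67.
Vertical third lines at x = 697 and x = 1395; horizontal third lines at y = 712 and y = 1423.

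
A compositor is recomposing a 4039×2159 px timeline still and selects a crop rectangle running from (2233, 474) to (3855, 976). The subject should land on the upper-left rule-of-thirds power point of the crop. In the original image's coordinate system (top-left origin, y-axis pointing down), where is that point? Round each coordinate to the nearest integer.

x = 2774 px, y = 641 px

Crop width = 3855 − 2233 = 1622 px; one third is 540.67 px.
Crop height = 976 − 474 = 502 px; one third is 167.33 px.
The upper-left point is one-third across and one-third down within the crop:
x = 2233 + 1 × 540.67 ≈ 2774; y = 474 + 1 × 167.33 ≈ 641.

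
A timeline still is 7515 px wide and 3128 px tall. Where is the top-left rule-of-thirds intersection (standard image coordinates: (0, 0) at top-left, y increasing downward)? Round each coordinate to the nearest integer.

The top-left point sits one-third of the way across and one-third of the way down.
x = 1 × 7515/3 ≈ 2505; y = 1 × 3128/3 ≈ 1043.

(2505, 1043)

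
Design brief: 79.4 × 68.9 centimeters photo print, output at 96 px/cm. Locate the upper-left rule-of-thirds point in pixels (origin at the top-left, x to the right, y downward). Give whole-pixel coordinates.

(2541, 2205)

In pixels the canvas is 79.4 × 96 = 7622.4 wide and 68.9 × 96 = 6614.4 tall.
The upper-left point is one-third across and one-third down:
x = 1 × 7622.4/3 ≈ 2541; y = 1 × 6614.4/3 ≈ 2205.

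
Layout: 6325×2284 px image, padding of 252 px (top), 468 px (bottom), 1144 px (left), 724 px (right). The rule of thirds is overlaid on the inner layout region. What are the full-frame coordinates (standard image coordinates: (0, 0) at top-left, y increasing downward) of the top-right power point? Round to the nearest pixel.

Content width = 6325 − 1144 − 724 = 4457 px; content height = 2284 − 252 − 468 = 1564 px.
Top-right is two-thirds across and one-third down within the inner layout region.
x = 1144 + 2 × 4457/3 = 1144 + 2971.33 ≈ 4115
y = 252 + 1 × 1564/3 = 252 + 521.33 ≈ 773

(4115, 773)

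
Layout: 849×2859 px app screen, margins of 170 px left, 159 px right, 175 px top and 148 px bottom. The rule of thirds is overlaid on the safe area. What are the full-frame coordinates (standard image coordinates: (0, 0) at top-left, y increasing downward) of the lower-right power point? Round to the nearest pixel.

Content width = 849 − 170 − 159 = 520 px; content height = 2859 − 175 − 148 = 2536 px.
Lower-right is two-thirds across and two-thirds down within the safe area.
x = 170 + 2 × 520/3 = 170 + 346.67 ≈ 517
y = 175 + 2 × 2536/3 = 175 + 1690.67 ≈ 1866

x = 517 px, y = 1866 px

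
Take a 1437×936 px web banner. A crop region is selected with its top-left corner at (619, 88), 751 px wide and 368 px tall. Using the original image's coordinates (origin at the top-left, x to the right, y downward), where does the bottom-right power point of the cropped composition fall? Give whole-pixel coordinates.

x = 1120 px, y = 333 px

One third of the crop width 751 is 250.33 px.
One third of the crop height 368 is 122.67 px.
The bottom-right point is two-thirds across and two-thirds down within the crop:
x = 619 + 2 × 250.33 ≈ 1120; y = 88 + 2 × 122.67 ≈ 333.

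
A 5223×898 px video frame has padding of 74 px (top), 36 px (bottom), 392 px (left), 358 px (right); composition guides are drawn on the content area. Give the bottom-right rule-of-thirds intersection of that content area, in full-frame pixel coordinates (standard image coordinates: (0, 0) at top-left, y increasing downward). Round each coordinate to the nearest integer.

(3374, 599)

Content width = 5223 − 392 − 358 = 4473 px; content height = 898 − 74 − 36 = 788 px.
Bottom-right is two-thirds across and two-thirds down within the content area.
x = 392 + 2 × 4473/3 = 392 + 2982.00 ≈ 3374
y = 74 + 2 × 788/3 = 74 + 525.33 ≈ 599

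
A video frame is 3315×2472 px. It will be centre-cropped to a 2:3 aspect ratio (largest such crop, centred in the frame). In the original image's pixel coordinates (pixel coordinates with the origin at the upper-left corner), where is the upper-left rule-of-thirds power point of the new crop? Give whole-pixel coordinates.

3315/2472 > 2/3, so the 2:3 crop keeps the full height 2472 and trims width to 2472 × 2/3 = 1648.00 px.
Left offset = (3315 − 1648.00)/2 = 833.50 px; top offset = 0.
Upper-left is one-third across and one-third down within the crop:
x = 833.50 + 1 × 1648.00/3 ≈ 1383; y = 0.00 + 1 × 2472.00/3 ≈ 824.

(1383, 824)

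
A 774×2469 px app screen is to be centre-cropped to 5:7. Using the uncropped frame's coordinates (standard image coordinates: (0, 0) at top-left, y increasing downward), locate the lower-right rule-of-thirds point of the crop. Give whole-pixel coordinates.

774/2469 < 5/7, so the 5:7 crop keeps the full width 774 and trims height to 774 × 7/5 = 1083.60 px.
Top offset = (2469 − 1083.60)/2 = 692.70 px; left offset = 0.
Lower-right is two-thirds across and two-thirds down within the crop:
x = 0.00 + 2 × 774.00/3 ≈ 516; y = 692.70 + 2 × 1083.60/3 ≈ 1415.

(516, 1415)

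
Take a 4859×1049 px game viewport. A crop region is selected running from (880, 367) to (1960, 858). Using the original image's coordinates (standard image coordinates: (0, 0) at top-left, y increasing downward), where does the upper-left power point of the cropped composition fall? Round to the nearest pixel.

(1240, 531)

Crop width = 1960 − 880 = 1080 px; one third is 360.00 px.
Crop height = 858 − 367 = 491 px; one third is 163.67 px.
The upper-left point is one-third across and one-third down within the crop:
x = 880 + 1 × 360.00 ≈ 1240; y = 367 + 1 × 163.67 ≈ 531.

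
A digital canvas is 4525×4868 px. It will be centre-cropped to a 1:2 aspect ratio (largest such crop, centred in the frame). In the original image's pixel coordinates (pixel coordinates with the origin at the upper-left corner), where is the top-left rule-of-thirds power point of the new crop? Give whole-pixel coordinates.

4525/4868 > 1/2, so the 1:2 crop keeps the full height 4868 and trims width to 4868 × 1/2 = 2434.00 px.
Left offset = (4525 − 2434.00)/2 = 1045.50 px; top offset = 0.
Top-left is one-third across and one-third down within the crop:
x = 1045.50 + 1 × 2434.00/3 ≈ 1857; y = 0.00 + 1 × 4868.00/3 ≈ 1623.

(1857, 1623)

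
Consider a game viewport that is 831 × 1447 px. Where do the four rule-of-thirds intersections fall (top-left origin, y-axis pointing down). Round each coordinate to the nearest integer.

(277, 482), (554, 482), (277, 965), (554, 965)

One third of 831 is 277; one third of 1447 is 482.33.
Vertical third lines at x = 277 and x = 554; horizontal third lines at y = 482 and y = 965.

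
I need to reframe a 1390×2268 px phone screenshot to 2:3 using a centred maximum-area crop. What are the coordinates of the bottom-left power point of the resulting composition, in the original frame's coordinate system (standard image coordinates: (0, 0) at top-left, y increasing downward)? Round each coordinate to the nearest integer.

x = 463 px, y = 1482 px

1390/2268 < 2/3, so the 2:3 crop keeps the full width 1390 and trims height to 1390 × 3/2 = 2085.00 px.
Top offset = (2268 − 2085.00)/2 = 91.50 px; left offset = 0.
Bottom-left is one-third across and two-thirds down within the crop:
x = 0.00 + 1 × 1390.00/3 ≈ 463; y = 91.50 + 2 × 2085.00/3 ≈ 1482.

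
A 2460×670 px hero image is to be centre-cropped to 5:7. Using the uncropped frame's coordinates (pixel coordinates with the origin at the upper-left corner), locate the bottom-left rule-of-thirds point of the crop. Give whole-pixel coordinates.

(1150, 447)

2460/670 > 5/7, so the 5:7 crop keeps the full height 670 and trims width to 670 × 5/7 = 478.57 px.
Left offset = (2460 − 478.57)/2 = 990.71 px; top offset = 0.
Bottom-left is one-third across and two-thirds down within the crop:
x = 990.71 + 1 × 478.57/3 ≈ 1150; y = 0.00 + 2 × 670.00/3 ≈ 447.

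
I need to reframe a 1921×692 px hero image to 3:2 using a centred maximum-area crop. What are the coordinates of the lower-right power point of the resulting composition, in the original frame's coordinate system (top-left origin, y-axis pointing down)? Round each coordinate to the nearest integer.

(1134, 461)

1921/692 > 3/2, so the 3:2 crop keeps the full height 692 and trims width to 692 × 3/2 = 1038.00 px.
Left offset = (1921 − 1038.00)/2 = 441.50 px; top offset = 0.
Lower-right is two-thirds across and two-thirds down within the crop:
x = 441.50 + 2 × 1038.00/3 ≈ 1134; y = 0.00 + 2 × 692.00/3 ≈ 461.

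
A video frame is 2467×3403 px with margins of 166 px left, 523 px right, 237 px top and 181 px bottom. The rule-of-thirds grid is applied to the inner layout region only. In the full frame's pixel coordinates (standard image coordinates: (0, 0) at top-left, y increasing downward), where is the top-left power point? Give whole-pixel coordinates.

(759, 1232)

Content width = 2467 − 166 − 523 = 1778 px; content height = 3403 − 237 − 181 = 2985 px.
Top-left is one-third across and one-third down within the inner layout region.
x = 166 + 1 × 1778/3 = 166 + 592.67 ≈ 759
y = 237 + 1 × 2985/3 = 237 + 995.00 ≈ 1232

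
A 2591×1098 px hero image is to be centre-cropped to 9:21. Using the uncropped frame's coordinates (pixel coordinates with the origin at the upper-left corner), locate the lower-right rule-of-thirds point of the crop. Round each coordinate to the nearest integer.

2591/1098 > 9/21, so the 9:21 crop keeps the full height 1098 and trims width to 1098 × 9/21 = 470.57 px.
Left offset = (2591 − 470.57)/2 = 1060.21 px; top offset = 0.
Lower-right is two-thirds across and two-thirds down within the crop:
x = 1060.21 + 2 × 470.57/3 ≈ 1374; y = 0.00 + 2 × 1098.00/3 ≈ 732.

(1374, 732)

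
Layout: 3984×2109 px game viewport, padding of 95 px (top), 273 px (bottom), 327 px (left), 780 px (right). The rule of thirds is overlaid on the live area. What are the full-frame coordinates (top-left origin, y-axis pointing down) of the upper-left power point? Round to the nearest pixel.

Content width = 3984 − 327 − 780 = 2877 px; content height = 2109 − 95 − 273 = 1741 px.
Upper-left is one-third across and one-third down within the live area.
x = 327 + 1 × 2877/3 = 327 + 959.00 ≈ 1286
y = 95 + 1 × 1741/3 = 95 + 580.33 ≈ 675

(1286, 675)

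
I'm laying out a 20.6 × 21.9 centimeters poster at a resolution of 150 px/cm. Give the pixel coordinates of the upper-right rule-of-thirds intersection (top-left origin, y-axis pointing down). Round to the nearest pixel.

In pixels the canvas is 20.6 × 150 = 3090 wide and 21.9 × 150 = 3285 tall.
The upper-right point is two-thirds across and one-third down:
x = 2 × 3090/3 ≈ 2060; y = 1 × 3285/3 ≈ 1095.

x = 2060 px, y = 1095 px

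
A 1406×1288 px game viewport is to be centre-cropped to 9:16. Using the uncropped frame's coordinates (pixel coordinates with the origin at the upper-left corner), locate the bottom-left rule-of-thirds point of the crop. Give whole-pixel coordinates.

(582, 859)

1406/1288 > 9/16, so the 9:16 crop keeps the full height 1288 and trims width to 1288 × 9/16 = 724.50 px.
Left offset = (1406 − 724.50)/2 = 340.75 px; top offset = 0.
Bottom-left is one-third across and two-thirds down within the crop:
x = 340.75 + 1 × 724.50/3 ≈ 582; y = 0.00 + 2 × 1288.00/3 ≈ 859.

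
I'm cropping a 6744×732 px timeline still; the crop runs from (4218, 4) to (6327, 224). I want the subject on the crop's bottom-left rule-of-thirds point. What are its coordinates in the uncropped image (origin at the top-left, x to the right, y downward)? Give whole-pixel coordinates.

(4921, 151)

Crop width = 6327 − 4218 = 2109 px; one third is 703.00 px.
Crop height = 224 − 4 = 220 px; one third is 73.33 px.
The bottom-left point is one-third across and two-thirds down within the crop:
x = 4218 + 1 × 703.00 ≈ 4921; y = 4 + 2 × 73.33 ≈ 151.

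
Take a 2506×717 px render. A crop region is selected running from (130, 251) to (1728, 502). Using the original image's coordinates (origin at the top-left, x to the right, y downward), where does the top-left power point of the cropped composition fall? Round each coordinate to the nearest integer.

x = 663 px, y = 335 px

Crop width = 1728 − 130 = 1598 px; one third is 532.67 px.
Crop height = 502 − 251 = 251 px; one third is 83.67 px.
The top-left point is one-third across and one-third down within the crop:
x = 130 + 1 × 532.67 ≈ 663; y = 251 + 1 × 83.67 ≈ 335.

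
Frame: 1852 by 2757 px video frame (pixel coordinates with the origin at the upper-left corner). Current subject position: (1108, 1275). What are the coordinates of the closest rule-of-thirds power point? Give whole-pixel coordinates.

x = 1235 px, y = 919 px

Third lines: x ∈ {617, 1235}, y ∈ {919, 1838}.
1108 is closer to x = 1235; 1275 is closer to y = 919.
So the nearest intersection is the upper-right power point.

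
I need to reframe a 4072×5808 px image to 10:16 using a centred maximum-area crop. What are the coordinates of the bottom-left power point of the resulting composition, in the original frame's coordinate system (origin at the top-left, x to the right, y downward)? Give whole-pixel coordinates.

4072/5808 > 10/16, so the 10:16 crop keeps the full height 5808 and trims width to 5808 × 10/16 = 3630.00 px.
Left offset = (4072 − 3630.00)/2 = 221.00 px; top offset = 0.
Bottom-left is one-third across and two-thirds down within the crop:
x = 221.00 + 1 × 3630.00/3 ≈ 1431; y = 0.00 + 2 × 5808.00/3 ≈ 3872.

(1431, 3872)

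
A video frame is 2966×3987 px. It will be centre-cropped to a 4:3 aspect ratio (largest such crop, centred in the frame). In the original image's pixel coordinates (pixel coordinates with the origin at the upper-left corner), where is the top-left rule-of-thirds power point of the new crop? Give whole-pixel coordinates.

2966/3987 < 4/3, so the 4:3 crop keeps the full width 2966 and trims height to 2966 × 3/4 = 2224.50 px.
Top offset = (3987 − 2224.50)/2 = 881.25 px; left offset = 0.
Top-left is one-third across and one-third down within the crop:
x = 0.00 + 1 × 2966.00/3 ≈ 989; y = 881.25 + 1 × 2224.50/3 ≈ 1623.

x = 989 px, y = 1623 px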